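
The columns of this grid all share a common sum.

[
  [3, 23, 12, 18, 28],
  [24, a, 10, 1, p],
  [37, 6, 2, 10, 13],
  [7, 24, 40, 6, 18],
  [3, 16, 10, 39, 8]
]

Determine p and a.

p = 7, a = 5

Column 3 sums to 74 and so does column 4; that's the common total.
In column 5 the known cells total 67, leaving 74 − 67 = 7.
In column 2 the known cells total 69, leaving 74 − 69 = 5.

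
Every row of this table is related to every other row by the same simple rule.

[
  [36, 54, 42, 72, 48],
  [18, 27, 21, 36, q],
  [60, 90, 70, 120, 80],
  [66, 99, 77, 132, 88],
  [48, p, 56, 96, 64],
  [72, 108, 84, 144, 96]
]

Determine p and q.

Each row is a constant multiple of every other row — this is a multiplication table with the headers hidden.
Row 5 is 96/72 = 4/3 times row 1, so its entry in column 2 is 54 × 4/3 = 72.
Row 2 is 36/72 = 1/2 times row 1, so its entry in column 5 is 48 × 1/2 = 24.

p = 72, q = 24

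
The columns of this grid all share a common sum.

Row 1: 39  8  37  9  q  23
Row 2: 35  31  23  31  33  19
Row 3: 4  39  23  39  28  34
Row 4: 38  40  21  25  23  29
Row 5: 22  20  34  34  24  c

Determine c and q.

c = 33, q = 30

Columns 1 and 3 both add up to 138, so every column sums to 138.
Column 6: 23 + 19 + 34 + 29 = 105, so the missing entry is 138 − 105 = 33.
Column 5: 33 + 28 + 23 + 24 = 108, so the missing entry is 138 − 108 = 30.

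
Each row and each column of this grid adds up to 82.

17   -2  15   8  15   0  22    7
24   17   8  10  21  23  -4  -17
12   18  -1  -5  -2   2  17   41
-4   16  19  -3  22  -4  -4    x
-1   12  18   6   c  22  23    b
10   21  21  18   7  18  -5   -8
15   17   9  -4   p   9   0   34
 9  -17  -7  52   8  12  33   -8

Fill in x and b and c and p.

Row 4 has -4 + 16 + 19 − 3 + 22 − 4 − 4 = 42; the blank must be 82 − 42 = 40.
Row 7 has 15 + 17 + 9 − 4 + 9 + 0 + 34 = 80; the blank must be 82 − 80 = 2.
Column 5 has 15 + 21 − 2 + 22 + 7 + 2 + 8 = 73; the blank must be 82 − 73 = 9.
Row 5 has -1 + 12 + 18 + 6 + 9 + 22 + 23 = 89; the blank must be 82 − 89 = -7.

x = 40, b = -7, c = 9, p = 2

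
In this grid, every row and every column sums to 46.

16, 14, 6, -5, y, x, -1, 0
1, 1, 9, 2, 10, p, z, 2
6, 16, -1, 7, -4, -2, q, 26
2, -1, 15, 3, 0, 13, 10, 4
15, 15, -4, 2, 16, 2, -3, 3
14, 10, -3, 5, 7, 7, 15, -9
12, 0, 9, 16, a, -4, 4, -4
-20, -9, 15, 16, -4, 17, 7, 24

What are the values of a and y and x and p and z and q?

Row 7 has 12 + 0 + 9 + 16 − 4 + 4 − 4 = 33; the blank must be 46 − 33 = 13.
Column 5 has 10 − 4 + 0 + 16 + 7 + 13 − 4 = 38; the blank must be 46 − 38 = 8.
Row 3 has 6 + 16 − 1 + 7 − 4 − 2 + 26 = 48; the blank must be 46 − 48 = -2.
Row 1 has 16 + 14 + 6 − 5 + 8 − 1 + 0 = 38; the blank must be 46 − 38 = 8.
Column 6 has 8 − 2 + 13 + 2 + 7 − 4 + 17 = 41; the blank must be 46 − 41 = 5.
Row 2 has 1 + 1 + 9 + 2 + 10 + 5 + 2 = 30; the blank must be 46 − 30 = 16.

a = 13, y = 8, x = 8, p = 5, z = 16, q = -2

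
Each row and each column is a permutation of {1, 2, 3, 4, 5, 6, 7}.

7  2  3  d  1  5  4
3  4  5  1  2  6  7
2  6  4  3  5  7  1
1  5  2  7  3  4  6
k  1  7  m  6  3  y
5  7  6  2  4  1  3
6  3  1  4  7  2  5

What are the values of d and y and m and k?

Cell (5,7): column 7 already has {1, 3, 4, 5, 6, 7} → 2.
Cell (5,1): column 1 already has {1, 2, 3, 5, 6, 7} → 4.
For row 5, column 4: row 5 already has {1, 2, 3, 4, 6, 7}; that leaves 5.
At (row 1, col 4): row 1 already has {1, 2, 3, 4, 5, 7}, so the value is 6.

d = 6, y = 2, m = 5, k = 4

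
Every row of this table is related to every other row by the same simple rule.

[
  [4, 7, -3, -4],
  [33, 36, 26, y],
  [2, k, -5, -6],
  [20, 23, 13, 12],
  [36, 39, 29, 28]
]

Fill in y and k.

y = 25, k = 5

The difference between any two rows is the same in every column — this is an addition table with the headers hidden.
Row 2 minus row 1 is 26 − (-3) = 29, so its entry in column 4 is -4 + 29 = 25.
Row 3 minus row 1 is -5 − (-3) = -2, so its entry in column 2 is 7 + (-2) = 5.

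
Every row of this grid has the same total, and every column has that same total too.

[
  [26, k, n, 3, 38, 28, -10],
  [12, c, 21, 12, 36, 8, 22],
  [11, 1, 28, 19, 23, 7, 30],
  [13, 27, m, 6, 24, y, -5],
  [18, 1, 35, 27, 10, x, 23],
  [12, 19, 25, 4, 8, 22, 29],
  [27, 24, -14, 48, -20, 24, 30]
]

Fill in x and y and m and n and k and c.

x = 5, y = 25, m = 29, n = -5, k = 39, c = 8

Rows 3 and 6 both sum to 119, so that's the common total.
The known cells in row 2 total 111, leaving 119 − 111 = 8 for the blank.
The known cells in column 2 total 80, leaving 119 − 80 = 39 for the blank.
The known cells in row 5 total 114, leaving 119 − 114 = 5 for the blank.
The known cells in row 1 total 124, leaving 119 − 124 = -5 for the blank.
The known cells in column 3 total 90, leaving 119 − 90 = 29 for the blank.
The known cells in row 4 total 94, leaving 119 − 94 = 25 for the blank.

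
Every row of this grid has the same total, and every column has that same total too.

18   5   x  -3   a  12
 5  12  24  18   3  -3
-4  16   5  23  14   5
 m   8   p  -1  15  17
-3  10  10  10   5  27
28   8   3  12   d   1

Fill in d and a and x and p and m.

Rows 2 and 3 both sum to 59, so that's the common total.
Row 6 has 28 + 8 + 3 + 12 + 1 = 52; the blank must be 59 − 52 = 7.
Column 5 has 3 + 14 + 15 + 5 + 7 = 44; the blank must be 59 − 44 = 15.
Column 1 has 18 + 5 − 4 − 3 + 28 = 44; the blank must be 59 − 44 = 15.
Row 1 has 18 + 5 − 3 + 15 + 12 = 47; the blank must be 59 − 47 = 12.
Row 4 has 15 + 8 − 1 + 15 + 17 = 54; the blank must be 59 − 54 = 5.

d = 7, a = 15, x = 12, p = 5, m = 15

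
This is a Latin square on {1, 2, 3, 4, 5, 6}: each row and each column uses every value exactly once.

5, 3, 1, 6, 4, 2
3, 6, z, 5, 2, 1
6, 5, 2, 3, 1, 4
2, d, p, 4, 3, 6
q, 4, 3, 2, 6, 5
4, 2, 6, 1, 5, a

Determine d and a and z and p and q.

d = 1, a = 3, z = 4, p = 5, q = 1

At (row 2, col 3): row 2 already has {1, 2, 3, 5, 6}, so the value is 4.
For row 5, column 1: row 5 already has {2, 3, 4, 5, 6}; that leaves 1.
For row 6, column 6: row 6 already has {1, 2, 4, 5, 6}; that leaves 3.
Cell (4,2): column 2 already has {2, 3, 4, 5, 6} → 1.
Cell (4,3): row 4 already has {1, 2, 3, 4, 6} → 5.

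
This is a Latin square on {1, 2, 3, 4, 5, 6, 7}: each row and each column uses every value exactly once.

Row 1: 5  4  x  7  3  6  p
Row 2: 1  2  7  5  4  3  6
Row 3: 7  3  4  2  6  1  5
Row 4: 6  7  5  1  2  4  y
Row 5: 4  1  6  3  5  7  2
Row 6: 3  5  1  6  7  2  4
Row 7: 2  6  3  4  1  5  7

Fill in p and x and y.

p = 1, x = 2, y = 3

At (row 1, col 3): column 3 already has {1, 3, 4, 5, 6, 7}, so the value is 2.
For row 4, column 7: row 4 already has {1, 2, 4, 5, 6, 7}; that leaves 3.
At (row 1, col 7): row 1 already has {2, 3, 4, 5, 6, 7}, so the value is 1.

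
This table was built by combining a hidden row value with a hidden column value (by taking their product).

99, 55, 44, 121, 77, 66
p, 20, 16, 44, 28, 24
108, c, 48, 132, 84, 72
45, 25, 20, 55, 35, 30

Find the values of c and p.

c = 60, p = 36

Each row is a constant multiple of every other row — this is a multiplication table with the headers hidden.
Row 3 is 84/77 = 12/11 times row 1, so its entry in column 2 is 55 × 12/11 = 60.
Row 2 is 28/77 = 4/11 times row 1, so its entry in column 1 is 99 × 4/11 = 36.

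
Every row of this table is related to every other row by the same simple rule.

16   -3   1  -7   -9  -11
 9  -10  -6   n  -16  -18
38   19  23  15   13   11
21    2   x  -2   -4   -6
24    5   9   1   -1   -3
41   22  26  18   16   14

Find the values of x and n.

x = 6, n = -14

The difference between any two rows is the same in every column — this is an addition table with the headers hidden.
Row 4 minus row 1 is 2 − (-3) = 5, so its entry in column 3 is 1 + 5 = 6.
Row 2 minus row 1 is -10 − (-3) = -7, so its entry in column 4 is -7 + (-7) = -14.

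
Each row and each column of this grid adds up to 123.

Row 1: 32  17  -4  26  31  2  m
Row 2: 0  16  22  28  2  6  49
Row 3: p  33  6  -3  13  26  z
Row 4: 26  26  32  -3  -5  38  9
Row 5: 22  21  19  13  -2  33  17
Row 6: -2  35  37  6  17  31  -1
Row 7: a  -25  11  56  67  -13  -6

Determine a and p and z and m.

The known cells in row 1 total 104, leaving 123 − 104 = 19 for the blank.
The known cells in column 7 total 87, leaving 123 − 87 = 36 for the blank.
The known cells in row 3 total 111, leaving 123 − 111 = 12 for the blank.
The known cells in row 7 total 90, leaving 123 − 90 = 33 for the blank.

a = 33, p = 12, z = 36, m = 19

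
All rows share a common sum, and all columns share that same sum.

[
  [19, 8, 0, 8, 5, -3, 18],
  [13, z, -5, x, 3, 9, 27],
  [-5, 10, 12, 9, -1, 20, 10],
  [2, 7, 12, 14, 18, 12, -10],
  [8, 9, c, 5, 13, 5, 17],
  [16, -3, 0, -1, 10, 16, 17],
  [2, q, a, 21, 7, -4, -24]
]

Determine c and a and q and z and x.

Rows 1 and 3 both sum to 55, so that's the common total.
Row 5: 8 + 9 + 5 + 13 + 5 + 17 = 57, so its missing entry is 55 − 57 = -2.
Column 3: 0 − 5 + 12 + 12 − 2 + 0 = 17, so its missing entry is 55 − 17 = 38.
Row 7: 2 + 38 + 21 + 7 − 4 − 24 = 40, so its missing entry is 55 − 40 = 15.
Column 2: 8 + 10 + 7 + 9 − 3 + 15 = 46, so its missing entry is 55 − 46 = 9.
Row 2: 13 + 9 − 5 + 3 + 9 + 27 = 56, so its missing entry is 55 − 56 = -1.

c = -2, a = 38, q = 15, z = 9, x = -1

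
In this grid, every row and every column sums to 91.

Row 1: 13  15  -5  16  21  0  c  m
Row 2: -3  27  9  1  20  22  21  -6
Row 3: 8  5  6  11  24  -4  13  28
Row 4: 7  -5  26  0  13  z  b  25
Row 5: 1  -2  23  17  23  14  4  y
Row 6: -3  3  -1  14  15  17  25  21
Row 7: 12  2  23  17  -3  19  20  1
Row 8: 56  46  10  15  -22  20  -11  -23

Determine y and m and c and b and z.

Row 5: 1 − 2 + 23 + 17 + 23 + 14 + 4 = 80, so its missing entry is 91 − 80 = 11.
Column 8: -6 + 28 + 25 + 11 + 21 + 1 − 23 = 57, so its missing entry is 91 − 57 = 34.
Row 1: 13 + 15 − 5 + 16 + 21 + 0 + 34 = 94, so its missing entry is 91 − 94 = -3.
Column 7: -3 + 21 + 13 + 4 + 25 + 20 − 11 = 69, so its missing entry is 91 − 69 = 22.
Row 4: 7 − 5 + 26 + 0 + 13 + 22 + 25 = 88, so its missing entry is 91 − 88 = 3.

y = 11, m = 34, c = -3, b = 22, z = 3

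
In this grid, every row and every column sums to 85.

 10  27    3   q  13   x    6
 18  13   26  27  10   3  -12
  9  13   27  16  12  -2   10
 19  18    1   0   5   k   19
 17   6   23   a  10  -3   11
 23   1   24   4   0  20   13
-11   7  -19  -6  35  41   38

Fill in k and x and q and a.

Row 5: 17 + 6 + 23 + 10 − 3 + 11 = 64, so its missing entry is 85 − 64 = 21.
Column 4: 27 + 16 + 0 + 21 + 4 − 6 = 62, so its missing entry is 85 − 62 = 23.
Row 4: 19 + 18 + 1 + 0 + 5 + 19 = 62, so its missing entry is 85 − 62 = 23.
Row 1: 10 + 27 + 3 + 23 + 13 + 6 = 82, so its missing entry is 85 − 82 = 3.

k = 23, x = 3, q = 23, a = 21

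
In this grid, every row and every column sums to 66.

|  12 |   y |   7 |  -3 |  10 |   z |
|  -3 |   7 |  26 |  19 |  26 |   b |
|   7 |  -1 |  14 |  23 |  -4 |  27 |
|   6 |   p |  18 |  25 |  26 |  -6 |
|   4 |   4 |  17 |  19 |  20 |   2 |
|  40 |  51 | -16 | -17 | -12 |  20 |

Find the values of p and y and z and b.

p = -3, y = 8, z = 32, b = -9

Row 4 has 6 + 18 + 25 + 26 − 6 = 69; the blank must be 66 − 69 = -3.
Row 2 has -3 + 7 + 26 + 19 + 26 = 75; the blank must be 66 − 75 = -9.
Column 6 has -9 + 27 − 6 + 2 + 20 = 34; the blank must be 66 − 34 = 32.
Row 1 has 12 + 7 − 3 + 10 + 32 = 58; the blank must be 66 − 58 = 8.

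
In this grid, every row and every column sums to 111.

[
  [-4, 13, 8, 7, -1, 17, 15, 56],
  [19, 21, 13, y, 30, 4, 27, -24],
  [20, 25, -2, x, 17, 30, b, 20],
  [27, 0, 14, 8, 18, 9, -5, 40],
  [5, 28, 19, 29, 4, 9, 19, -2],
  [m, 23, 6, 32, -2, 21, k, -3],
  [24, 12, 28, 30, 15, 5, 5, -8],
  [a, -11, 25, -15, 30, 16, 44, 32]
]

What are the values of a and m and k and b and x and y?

Row 8 has -11 + 25 − 15 + 30 + 16 + 44 + 32 = 121; the blank must be 111 − 121 = -10.
Column 1 has -4 + 19 + 20 + 27 + 5 + 24 − 10 = 81; the blank must be 111 − 81 = 30.
Row 6 has 30 + 23 + 6 + 32 − 2 + 21 − 3 = 107; the blank must be 111 − 107 = 4.
Column 7 has 15 + 27 − 5 + 19 + 4 + 5 + 44 = 109; the blank must be 111 − 109 = 2.
Row 3 has 20 + 25 − 2 + 17 + 30 + 2 + 20 = 112; the blank must be 111 − 112 = -1.
Row 2 has 19 + 21 + 13 + 30 + 4 + 27 − 24 = 90; the blank must be 111 − 90 = 21.

a = -10, m = 30, k = 4, b = 2, x = -1, y = 21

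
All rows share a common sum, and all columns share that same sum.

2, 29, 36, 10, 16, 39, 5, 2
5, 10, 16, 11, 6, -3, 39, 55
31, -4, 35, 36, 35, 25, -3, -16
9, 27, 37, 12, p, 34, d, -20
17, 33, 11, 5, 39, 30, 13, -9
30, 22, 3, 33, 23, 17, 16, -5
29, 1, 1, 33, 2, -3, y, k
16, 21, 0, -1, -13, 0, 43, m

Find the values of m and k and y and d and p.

m = 73, k = 59, y = 17, d = 9, p = 31

Rows 1 and 2 both sum to 139, so that's the common total.
The known cells in row 8 total 66, leaving 139 − 66 = 73 for the blank.
The known cells in column 5 total 108, leaving 139 − 108 = 31 for the blank.
The known cells in column 8 total 80, leaving 139 − 80 = 59 for the blank.
The known cells in row 4 total 130, leaving 139 − 130 = 9 for the blank.
The known cells in row 7 total 122, leaving 139 − 122 = 17 for the blank.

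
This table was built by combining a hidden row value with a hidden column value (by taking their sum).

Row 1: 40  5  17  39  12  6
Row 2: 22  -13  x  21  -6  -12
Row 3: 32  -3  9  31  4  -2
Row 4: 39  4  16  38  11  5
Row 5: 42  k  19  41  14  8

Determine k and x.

The difference between any two rows is the same in every column — this is an addition table with the headers hidden.
Row 5 minus row 1 is 41 − 39 = 2, so its entry in column 2 is 5 + 2 = 7.
Row 2 minus row 1 is 21 − 39 = -18, so its entry in column 3 is 17 + (-18) = -1.

k = 7, x = -1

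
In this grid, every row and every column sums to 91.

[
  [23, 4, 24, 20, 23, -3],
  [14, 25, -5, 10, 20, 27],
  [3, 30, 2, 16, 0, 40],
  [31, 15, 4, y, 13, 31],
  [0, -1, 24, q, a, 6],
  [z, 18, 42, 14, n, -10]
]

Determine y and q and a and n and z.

y = -3, q = 34, a = 28, n = 7, z = 20

The known cells in row 4 total 94, leaving 91 − 94 = -3 for the blank.
The known cells in column 4 total 57, leaving 91 − 57 = 34 for the blank.
The known cells in row 5 total 63, leaving 91 − 63 = 28 for the blank.
The known cells in column 5 total 84, leaving 91 − 84 = 7 for the blank.
The known cells in row 6 total 71, leaving 91 − 71 = 20 for the blank.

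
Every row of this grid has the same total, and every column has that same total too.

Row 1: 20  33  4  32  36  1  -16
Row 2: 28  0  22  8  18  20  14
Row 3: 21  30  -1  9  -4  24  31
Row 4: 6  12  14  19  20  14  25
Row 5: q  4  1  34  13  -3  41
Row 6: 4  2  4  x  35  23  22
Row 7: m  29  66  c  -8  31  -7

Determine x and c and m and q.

x = 20, c = -12, m = 11, q = 20

Rows 1 and 2 both sum to 110, so that's the common total.
Row 6 has 4 + 2 + 4 + 35 + 23 + 22 = 90; the blank must be 110 − 90 = 20.
Row 5 has 4 + 1 + 34 + 13 − 3 + 41 = 90; the blank must be 110 − 90 = 20.
Column 4 has 32 + 8 + 9 + 19 + 34 + 20 = 122; the blank must be 110 − 122 = -12.
Row 7 has 29 + 66 − 12 − 8 + 31 − 7 = 99; the blank must be 110 − 99 = 11.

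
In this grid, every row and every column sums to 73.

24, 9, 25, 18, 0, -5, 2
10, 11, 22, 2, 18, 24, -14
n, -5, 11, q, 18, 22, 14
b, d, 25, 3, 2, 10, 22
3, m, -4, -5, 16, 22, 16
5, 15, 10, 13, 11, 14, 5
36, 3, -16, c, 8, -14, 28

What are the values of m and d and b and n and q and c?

Row 7: 36 + 3 − 16 + 8 − 14 + 28 = 45, so its missing entry is 73 − 45 = 28.
Column 4: 18 + 2 + 3 − 5 + 13 + 28 = 59, so its missing entry is 73 − 59 = 14.
Row 3: -5 + 11 + 14 + 18 + 22 + 14 = 74, so its missing entry is 73 − 74 = -1.
Column 1: 24 + 10 − 1 + 3 + 5 + 36 = 77, so its missing entry is 73 − 77 = -4.
Row 4: -4 + 25 + 3 + 2 + 10 + 22 = 58, so its missing entry is 73 − 58 = 15.
Row 5: 3 − 4 − 5 + 16 + 22 + 16 = 48, so its missing entry is 73 − 48 = 25.

m = 25, d = 15, b = -4, n = -1, q = 14, c = 28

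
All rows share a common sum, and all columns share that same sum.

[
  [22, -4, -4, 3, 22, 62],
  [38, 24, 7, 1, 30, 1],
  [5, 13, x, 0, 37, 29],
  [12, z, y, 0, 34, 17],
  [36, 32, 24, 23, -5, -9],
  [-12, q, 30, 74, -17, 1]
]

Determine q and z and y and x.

q = 25, z = 11, y = 27, x = 17

Rows 1 and 2 both sum to 101, so that's the common total.
Row 6: -12 + 30 + 74 − 17 + 1 = 76, so its missing entry is 101 − 76 = 25.
Column 2: -4 + 24 + 13 + 32 + 25 = 90, so its missing entry is 101 − 90 = 11.
Row 4: 12 + 11 + 0 + 34 + 17 = 74, so its missing entry is 101 − 74 = 27.
Row 3: 5 + 13 + 0 + 37 + 29 = 84, so its missing entry is 101 − 84 = 17.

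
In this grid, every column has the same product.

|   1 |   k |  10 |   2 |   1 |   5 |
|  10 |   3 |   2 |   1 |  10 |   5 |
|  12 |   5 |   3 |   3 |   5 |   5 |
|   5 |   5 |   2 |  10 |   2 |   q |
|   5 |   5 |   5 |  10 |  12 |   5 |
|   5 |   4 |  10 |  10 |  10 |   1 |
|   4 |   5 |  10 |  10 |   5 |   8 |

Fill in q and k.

q = 12, k = 8

Columns 1 and 4 each multiply to 60000, so every column has product 60000.
Column 6: 5×5×5×5×1×8 = 5000, so the missing entry is 60000 ÷ 5000 = 12.
Column 2: 3×5×5×5×4×5 = 7500, so the missing entry is 60000 ÷ 7500 = 8.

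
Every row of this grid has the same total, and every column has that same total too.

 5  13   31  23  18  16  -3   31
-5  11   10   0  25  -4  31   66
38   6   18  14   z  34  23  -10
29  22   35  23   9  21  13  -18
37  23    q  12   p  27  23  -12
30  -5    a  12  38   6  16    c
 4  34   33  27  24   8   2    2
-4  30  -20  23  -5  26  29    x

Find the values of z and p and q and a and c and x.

Rows 1 and 2 both sum to 134, so that's the common total.
The known cells in row 3 total 123, leaving 134 − 123 = 11 for the blank.
The known cells in column 5 total 120, leaving 134 − 120 = 14 for the blank.
The known cells in row 8 total 79, leaving 134 − 79 = 55 for the blank.
The known cells in column 8 total 114, leaving 134 − 114 = 20 for the blank.
The known cells in row 5 total 124, leaving 134 − 124 = 10 for the blank.
The known cells in row 6 total 117, leaving 134 − 117 = 17 for the blank.

z = 11, p = 14, q = 10, a = 17, c = 20, x = 55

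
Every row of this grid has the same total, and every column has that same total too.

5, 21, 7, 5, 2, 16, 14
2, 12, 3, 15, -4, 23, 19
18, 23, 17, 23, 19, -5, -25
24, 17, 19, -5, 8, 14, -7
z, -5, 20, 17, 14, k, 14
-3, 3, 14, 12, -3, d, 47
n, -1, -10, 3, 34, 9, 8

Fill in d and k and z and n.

Rows 1 and 2 both sum to 70, so that's the common total.
The known cells in row 6 total 70, leaving 70 − 70 = 0 for the blank.
The known cells in column 6 total 57, leaving 70 − 57 = 13 for the blank.
The known cells in row 5 total 73, leaving 70 − 73 = -3 for the blank.
The known cells in row 7 total 43, leaving 70 − 43 = 27 for the blank.

d = 0, k = 13, z = -3, n = 27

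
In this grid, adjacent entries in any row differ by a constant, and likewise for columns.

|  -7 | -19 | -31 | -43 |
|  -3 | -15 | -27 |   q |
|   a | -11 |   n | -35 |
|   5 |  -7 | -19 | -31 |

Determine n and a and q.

Along each row the entries change by -12 per step; down each column they change by 4.
Row 3: from -11 at column 2, stepping by -12 to column 3 gives -23.
Row 3: from -11 at column 2, stepping by -12 to column 1 gives 1.
Row 2: from -3 at column 1, stepping by -12 to column 4 gives -39.

n = -23, a = 1, q = -39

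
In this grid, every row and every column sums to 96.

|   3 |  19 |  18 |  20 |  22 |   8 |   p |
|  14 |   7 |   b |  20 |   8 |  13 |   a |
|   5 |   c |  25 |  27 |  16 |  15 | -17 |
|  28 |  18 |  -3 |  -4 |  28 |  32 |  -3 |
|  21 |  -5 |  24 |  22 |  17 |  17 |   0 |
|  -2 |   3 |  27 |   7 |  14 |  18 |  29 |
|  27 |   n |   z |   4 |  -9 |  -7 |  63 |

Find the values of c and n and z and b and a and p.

c = 25, n = 29, z = -11, b = 16, a = 18, p = 6

The known cells in row 3 total 71, leaving 96 − 71 = 25 for the blank.
The known cells in column 2 total 67, leaving 96 − 67 = 29 for the blank.
The known cells in row 7 total 107, leaving 96 − 107 = -11 for the blank.
The known cells in column 3 total 80, leaving 96 − 80 = 16 for the blank.
The known cells in row 1 total 90, leaving 96 − 90 = 6 for the blank.
The known cells in row 2 total 78, leaving 96 − 78 = 18 for the blank.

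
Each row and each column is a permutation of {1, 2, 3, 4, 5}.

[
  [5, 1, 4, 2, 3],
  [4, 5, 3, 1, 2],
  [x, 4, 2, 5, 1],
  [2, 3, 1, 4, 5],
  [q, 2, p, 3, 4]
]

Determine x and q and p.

At (row 3, col 1): row 3 already has {1, 2, 4, 5}, so the value is 3.
At (row 5, col 1): column 1 already has {2, 3, 4, 5}, so the value is 1.
For row 5, column 3: row 5 already has {1, 2, 3, 4}; that leaves 5.

x = 3, q = 1, p = 5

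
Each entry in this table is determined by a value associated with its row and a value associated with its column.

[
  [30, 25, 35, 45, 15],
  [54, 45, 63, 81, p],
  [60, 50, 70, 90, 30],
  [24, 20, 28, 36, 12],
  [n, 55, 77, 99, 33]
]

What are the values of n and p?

n = 66, p = 27

Each row is a constant multiple of every other row — this is a multiplication table with the headers hidden.
Row 5 is 99/45 = 11/5 times row 1, so its entry in column 1 is 30 × 11/5 = 66.
Row 2 is 81/45 = 9/5 times row 1, so its entry in column 5 is 15 × 9/5 = 27.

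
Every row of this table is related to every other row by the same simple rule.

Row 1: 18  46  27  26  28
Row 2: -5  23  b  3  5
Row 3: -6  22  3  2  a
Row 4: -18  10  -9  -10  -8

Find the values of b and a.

b = 4, a = 4

The difference between any two rows is the same in every column — this is an addition table with the headers hidden.
Row 2 minus row 1 is 23 − 46 = -23, so its entry in column 3 is 27 + (-23) = 4.
Row 3 minus row 1 is 22 − 46 = -24, so its entry in column 5 is 28 + (-24) = 4.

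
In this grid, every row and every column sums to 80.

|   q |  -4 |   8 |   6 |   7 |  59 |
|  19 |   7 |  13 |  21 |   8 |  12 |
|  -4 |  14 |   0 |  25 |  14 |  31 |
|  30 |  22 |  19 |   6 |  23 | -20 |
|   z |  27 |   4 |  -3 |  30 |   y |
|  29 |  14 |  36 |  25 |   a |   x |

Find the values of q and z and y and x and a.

The known cells in row 1 total 76, leaving 80 − 76 = 4 for the blank.
The known cells in column 1 total 78, leaving 80 − 78 = 2 for the blank.
The known cells in column 5 total 82, leaving 80 − 82 = -2 for the blank.
The known cells in row 6 total 102, leaving 80 − 102 = -22 for the blank.
The known cells in row 5 total 60, leaving 80 − 60 = 20 for the blank.

q = 4, z = 2, y = 20, x = -22, a = -2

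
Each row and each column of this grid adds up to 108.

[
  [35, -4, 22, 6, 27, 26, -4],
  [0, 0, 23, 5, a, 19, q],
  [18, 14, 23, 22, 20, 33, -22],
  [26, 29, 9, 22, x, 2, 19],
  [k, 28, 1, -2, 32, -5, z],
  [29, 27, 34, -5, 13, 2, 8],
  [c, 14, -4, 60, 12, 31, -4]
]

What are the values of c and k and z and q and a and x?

The known cells in row 4 total 107, leaving 108 − 107 = 1 for the blank.
The known cells in column 5 total 105, leaving 108 − 105 = 3 for the blank.
The known cells in row 7 total 109, leaving 108 − 109 = -1 for the blank.
The known cells in column 1 total 107, leaving 108 − 107 = 1 for the blank.
The known cells in row 5 total 55, leaving 108 − 55 = 53 for the blank.
The known cells in row 2 total 50, leaving 108 − 50 = 58 for the blank.

c = -1, k = 1, z = 53, q = 58, a = 3, x = 1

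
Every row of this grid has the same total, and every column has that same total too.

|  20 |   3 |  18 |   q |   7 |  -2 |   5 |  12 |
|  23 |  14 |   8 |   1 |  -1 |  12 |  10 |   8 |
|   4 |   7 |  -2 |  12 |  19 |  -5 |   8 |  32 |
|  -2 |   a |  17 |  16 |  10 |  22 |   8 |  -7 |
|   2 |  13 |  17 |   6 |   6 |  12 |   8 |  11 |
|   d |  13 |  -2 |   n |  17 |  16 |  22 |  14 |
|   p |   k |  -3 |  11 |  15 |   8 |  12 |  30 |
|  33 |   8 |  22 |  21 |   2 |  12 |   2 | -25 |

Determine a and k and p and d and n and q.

Rows 2 and 3 both sum to 75, so that's the common total.
Row 4 has -2 + 17 + 16 + 10 + 22 + 8 − 7 = 64; the blank must be 75 − 64 = 11.
Column 2 has 3 + 14 + 7 + 11 + 13 + 13 + 8 = 69; the blank must be 75 − 69 = 6.
Row 1 has 20 + 3 + 18 + 7 − 2 + 5 + 12 = 63; the blank must be 75 − 63 = 12.
Row 7 has 6 − 3 + 11 + 15 + 8 + 12 + 30 = 79; the blank must be 75 − 79 = -4.
Column 1 has 20 + 23 + 4 − 2 + 2 − 4 + 33 = 76; the blank must be 75 − 76 = -1.
Row 6 has -1 + 13 − 2 + 17 + 16 + 22 + 14 = 79; the blank must be 75 − 79 = -4.

a = 11, k = 6, p = -4, d = -1, n = -4, q = 12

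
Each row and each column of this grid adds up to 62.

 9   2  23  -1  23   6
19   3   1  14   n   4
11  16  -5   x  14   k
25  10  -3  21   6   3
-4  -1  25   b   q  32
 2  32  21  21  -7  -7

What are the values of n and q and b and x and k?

n = 21, q = 5, b = 5, x = 2, k = 24

The known cells in row 2 total 41, leaving 62 − 41 = 21 for the blank.
The known cells in column 5 total 57, leaving 62 − 57 = 5 for the blank.
The known cells in row 5 total 57, leaving 62 − 57 = 5 for the blank.
The known cells in column 4 total 60, leaving 62 − 60 = 2 for the blank.
The known cells in row 3 total 38, leaving 62 − 38 = 24 for the blank.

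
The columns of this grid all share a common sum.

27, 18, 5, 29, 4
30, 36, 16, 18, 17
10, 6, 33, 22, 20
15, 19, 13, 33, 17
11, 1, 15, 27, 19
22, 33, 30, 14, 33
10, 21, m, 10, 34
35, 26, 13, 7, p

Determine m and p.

m = 35, p = 16

Column 1 sums to 160 and so does column 2; that's the common total.
In column 3 the known cells total 125, leaving 160 − 125 = 35.
In column 5 the known cells total 144, leaving 160 − 144 = 16.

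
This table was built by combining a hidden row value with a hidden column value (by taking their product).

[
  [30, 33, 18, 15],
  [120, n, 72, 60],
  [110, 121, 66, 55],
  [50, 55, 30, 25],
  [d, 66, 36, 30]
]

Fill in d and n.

Each row is a constant multiple of every other row — this is a multiplication table with the headers hidden.
Row 5 is 30/15 = 2/1 times row 1, so its entry in column 1 is 30 × 2/1 = 60.
Row 2 is 60/15 = 4/1 times row 1, so its entry in column 2 is 33 × 4/1 = 132.

d = 60, n = 132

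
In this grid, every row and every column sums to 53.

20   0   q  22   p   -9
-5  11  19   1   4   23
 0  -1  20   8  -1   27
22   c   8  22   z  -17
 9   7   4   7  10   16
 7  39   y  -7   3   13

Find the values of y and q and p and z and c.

y = -2, q = 4, p = 16, z = 21, c = -3

Column 2: 0 + 11 − 1 + 7 + 39 = 56, so its missing entry is 53 − 56 = -3.
Row 4: 22 − 3 + 8 + 22 − 17 = 32, so its missing entry is 53 − 32 = 21.
Column 5: 4 − 1 + 21 + 10 + 3 = 37, so its missing entry is 53 − 37 = 16.
Row 1: 20 + 0 + 22 + 16 − 9 = 49, so its missing entry is 53 − 49 = 4.
Row 6: 7 + 39 − 7 + 3 + 13 = 55, so its missing entry is 53 − 55 = -2.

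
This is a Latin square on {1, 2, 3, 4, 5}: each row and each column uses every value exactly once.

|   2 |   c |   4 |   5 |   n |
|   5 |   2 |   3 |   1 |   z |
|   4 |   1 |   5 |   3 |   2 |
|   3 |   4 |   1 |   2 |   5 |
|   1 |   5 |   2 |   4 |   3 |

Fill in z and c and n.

For row 1, column 2: column 2 already has {1, 2, 4, 5}; that leaves 3.
For row 1, column 5: row 1 already has {2, 3, 4, 5}; that leaves 1.
Cell (2,5): row 2 already has {1, 2, 3, 5} → 4.

z = 4, c = 3, n = 1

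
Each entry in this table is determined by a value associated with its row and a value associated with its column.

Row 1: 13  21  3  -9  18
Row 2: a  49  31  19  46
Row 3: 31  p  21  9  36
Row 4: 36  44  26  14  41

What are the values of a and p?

The difference between any two rows is the same in every column — this is an addition table with the headers hidden.
Row 2 minus row 1 is 46 − 18 = 28, so its entry in column 1 is 13 + 28 = 41.
Row 3 minus row 1 is 36 − 18 = 18, so its entry in column 2 is 21 + 18 = 39.

a = 41, p = 39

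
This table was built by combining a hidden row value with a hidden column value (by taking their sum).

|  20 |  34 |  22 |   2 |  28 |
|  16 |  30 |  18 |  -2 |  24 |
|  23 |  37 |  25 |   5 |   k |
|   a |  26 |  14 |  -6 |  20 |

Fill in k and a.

k = 31, a = 12

The difference between any two rows is the same in every column — this is an addition table with the headers hidden.
Row 3 minus row 1 is 37 − 34 = 3, so its entry in column 5 is 28 + 3 = 31.
Row 4 minus row 1 is 26 − 34 = -8, so its entry in column 1 is 20 + (-8) = 12.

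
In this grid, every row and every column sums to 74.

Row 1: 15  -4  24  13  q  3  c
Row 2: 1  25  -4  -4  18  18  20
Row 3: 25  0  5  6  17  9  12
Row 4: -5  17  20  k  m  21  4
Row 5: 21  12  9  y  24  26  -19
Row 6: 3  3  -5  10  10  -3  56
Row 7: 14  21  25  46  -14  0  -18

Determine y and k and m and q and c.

y = 1, k = 2, m = 15, q = 4, c = 19

Row 5 has 21 + 12 + 9 + 24 + 26 − 19 = 73; the blank must be 74 − 73 = 1.
Column 7 has 20 + 12 + 4 − 19 + 56 − 18 = 55; the blank must be 74 − 55 = 19.
Row 1 has 15 − 4 + 24 + 13 + 3 + 19 = 70; the blank must be 74 − 70 = 4.
Column 5 has 4 + 18 + 17 + 24 + 10 − 14 = 59; the blank must be 74 − 59 = 15.
Row 4 has -5 + 17 + 20 + 15 + 21 + 4 = 72; the blank must be 74 − 72 = 2.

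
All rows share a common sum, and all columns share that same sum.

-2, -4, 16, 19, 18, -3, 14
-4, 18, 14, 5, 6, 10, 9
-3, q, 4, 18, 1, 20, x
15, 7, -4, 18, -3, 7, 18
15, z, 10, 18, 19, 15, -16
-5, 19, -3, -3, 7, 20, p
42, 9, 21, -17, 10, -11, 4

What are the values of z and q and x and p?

Rows 1 and 2 both sum to 58, so that's the common total.
Row 6 has -5 + 19 − 3 − 3 + 7 + 20 = 35; the blank must be 58 − 35 = 23.
Row 5 has 15 + 10 + 18 + 19 + 15 − 16 = 61; the blank must be 58 − 61 = -3.
Column 2 has -4 + 18 + 7 − 3 + 19 + 9 = 46; the blank must be 58 − 46 = 12.
Row 3 has -3 + 12 + 4 + 18 + 1 + 20 = 52; the blank must be 58 − 52 = 6.

z = -3, q = 12, x = 6, p = 23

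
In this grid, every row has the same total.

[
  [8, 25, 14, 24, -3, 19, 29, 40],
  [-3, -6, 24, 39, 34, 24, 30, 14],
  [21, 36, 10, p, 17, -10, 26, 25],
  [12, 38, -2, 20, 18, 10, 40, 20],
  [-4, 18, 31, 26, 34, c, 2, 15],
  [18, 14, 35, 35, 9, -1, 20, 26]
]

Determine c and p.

c = 34, p = 31

The complete rows each total 156.
Row 5 is missing 156 − 122 = 34 (since -4 + 18 + 31 + 26 + 34 + 2 + 15 = 122).
Row 3 is missing 156 − 125 = 31 (since 21 + 36 + 10 + 17 − 10 + 26 + 25 = 125).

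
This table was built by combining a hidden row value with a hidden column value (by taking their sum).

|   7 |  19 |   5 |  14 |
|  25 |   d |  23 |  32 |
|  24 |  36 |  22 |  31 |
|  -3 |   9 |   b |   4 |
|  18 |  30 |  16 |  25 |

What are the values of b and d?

b = -5, d = 37

The difference between any two rows is the same in every column — this is an addition table with the headers hidden.
Row 4 minus row 1 is -3 − 7 = -10, so its entry in column 3 is 5 + (-10) = -5.
Row 2 minus row 1 is 25 − 7 = 18, so its entry in column 2 is 19 + 18 = 37.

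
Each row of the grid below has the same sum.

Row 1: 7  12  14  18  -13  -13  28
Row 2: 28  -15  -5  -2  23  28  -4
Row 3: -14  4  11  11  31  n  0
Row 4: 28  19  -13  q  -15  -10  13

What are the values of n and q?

n = 10, q = 31

Row 1 sums to 53 and so does row 2; that's the common total.
In row 3 the known cells total 43, leaving 53 − 43 = 10.
In row 4 the known cells total 22, leaving 53 − 22 = 31.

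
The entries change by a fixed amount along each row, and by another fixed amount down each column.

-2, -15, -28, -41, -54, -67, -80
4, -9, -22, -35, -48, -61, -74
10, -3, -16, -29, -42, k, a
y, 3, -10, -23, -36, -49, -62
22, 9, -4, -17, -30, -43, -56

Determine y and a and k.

Along each row the entries change by -13 per step; down each column they change by 6.
Row 4: from 3 at column 2, stepping by -13 to column 1 gives 16.
Row 3: from 10 at column 1, stepping by -13 to column 7 gives -68.
Row 3: from 10 at column 1, stepping by -13 to column 6 gives -55.

y = 16, a = -68, k = -55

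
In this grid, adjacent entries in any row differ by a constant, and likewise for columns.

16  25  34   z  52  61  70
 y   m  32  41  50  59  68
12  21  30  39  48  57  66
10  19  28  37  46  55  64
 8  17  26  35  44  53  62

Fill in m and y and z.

Along each row the entries change by 9 per step; down each column they change by -2.
Row 2: from 32 at column 3, stepping by 9 to column 2 gives 23.
Row 2: from 32 at column 3, stepping by 9 to column 1 gives 14.
Row 1: from 16 at column 1, stepping by 9 to column 4 gives 43.

m = 23, y = 14, z = 43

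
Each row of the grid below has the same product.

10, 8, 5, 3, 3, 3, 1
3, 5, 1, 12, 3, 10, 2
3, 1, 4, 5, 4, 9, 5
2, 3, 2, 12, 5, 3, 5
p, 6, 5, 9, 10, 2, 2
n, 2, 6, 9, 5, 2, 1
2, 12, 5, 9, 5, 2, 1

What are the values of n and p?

n = 10, p = 1

Rows 4 and 7 each multiply to 10800, so every row has product 10800.
Row 6: 2×6×9×5×2×1 = 1080, so the missing entry is 10800 ÷ 1080 = 10.
Row 5: 6×5×9×10×2×2 = 10800, so the missing entry is 10800 ÷ 10800 = 1.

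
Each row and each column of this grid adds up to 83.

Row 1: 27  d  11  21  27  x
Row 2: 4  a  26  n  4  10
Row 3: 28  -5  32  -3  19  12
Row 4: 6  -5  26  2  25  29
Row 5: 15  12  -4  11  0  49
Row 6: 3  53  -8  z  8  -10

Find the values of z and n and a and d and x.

z = 37, n = 15, a = 24, d = 4, x = -7

The known cells in column 6 total 90, leaving 83 − 90 = -7 for the blank.
The known cells in row 1 total 79, leaving 83 − 79 = 4 for the blank.
The known cells in column 2 total 59, leaving 83 − 59 = 24 for the blank.
The known cells in row 6 total 46, leaving 83 − 46 = 37 for the blank.
The known cells in row 2 total 68, leaving 83 − 68 = 15 for the blank.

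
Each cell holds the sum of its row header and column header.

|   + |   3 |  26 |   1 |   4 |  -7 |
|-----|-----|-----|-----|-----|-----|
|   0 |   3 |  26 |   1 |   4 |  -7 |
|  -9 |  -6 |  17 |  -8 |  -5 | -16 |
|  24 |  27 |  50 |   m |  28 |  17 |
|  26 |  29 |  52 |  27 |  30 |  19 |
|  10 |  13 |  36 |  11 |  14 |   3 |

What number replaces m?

25

24 + 1 = 25.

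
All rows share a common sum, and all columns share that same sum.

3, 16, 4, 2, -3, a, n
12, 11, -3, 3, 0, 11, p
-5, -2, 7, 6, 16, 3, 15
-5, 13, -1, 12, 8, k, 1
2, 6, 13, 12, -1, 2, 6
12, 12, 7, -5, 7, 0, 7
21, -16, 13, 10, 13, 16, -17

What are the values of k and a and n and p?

k = 12, a = -4, n = 22, p = 6

Rows 3 and 5 both sum to 40, so that's the common total.
Row 2 has 12 + 11 − 3 + 3 + 0 + 11 = 34; the blank must be 40 − 34 = 6.
Column 7 has 6 + 15 + 1 + 6 + 7 − 17 = 18; the blank must be 40 − 18 = 22.
Row 4 has -5 + 13 − 1 + 12 + 8 + 1 = 28; the blank must be 40 − 28 = 12.
Row 1 has 3 + 16 + 4 + 2 − 3 + 22 = 44; the blank must be 40 − 44 = -4.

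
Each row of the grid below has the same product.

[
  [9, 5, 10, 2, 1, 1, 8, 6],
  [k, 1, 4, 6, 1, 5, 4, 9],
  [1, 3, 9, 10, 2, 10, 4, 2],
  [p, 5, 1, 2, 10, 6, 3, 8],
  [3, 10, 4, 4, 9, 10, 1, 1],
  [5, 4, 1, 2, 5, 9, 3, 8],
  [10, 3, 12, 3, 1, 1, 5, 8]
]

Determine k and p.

Rows 3 and 6 each multiply to 43200, so every row has product 43200.
Row 2: 1×4×6×1×5×4×9 = 4320, so the missing entry is 43200 ÷ 4320 = 10.
Row 4: 5×1×2×10×6×3×8 = 14400, so the missing entry is 43200 ÷ 14400 = 3.

k = 10, p = 3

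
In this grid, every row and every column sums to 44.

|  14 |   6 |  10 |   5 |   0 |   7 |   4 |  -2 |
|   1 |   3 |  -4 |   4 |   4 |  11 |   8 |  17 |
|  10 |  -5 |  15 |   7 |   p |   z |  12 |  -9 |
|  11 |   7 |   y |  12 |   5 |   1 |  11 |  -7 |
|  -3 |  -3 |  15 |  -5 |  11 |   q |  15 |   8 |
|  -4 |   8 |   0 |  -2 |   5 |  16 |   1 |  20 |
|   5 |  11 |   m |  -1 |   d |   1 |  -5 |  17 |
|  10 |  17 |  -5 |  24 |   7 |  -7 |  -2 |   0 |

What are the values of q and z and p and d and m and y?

q = 6, z = 9, p = 5, d = 7, m = 9, y = 4

The known cells in row 5 total 38, leaving 44 − 38 = 6 for the blank.
The known cells in row 4 total 40, leaving 44 − 40 = 4 for the blank.
The known cells in column 3 total 35, leaving 44 − 35 = 9 for the blank.
The known cells in row 7 total 37, leaving 44 − 37 = 7 for the blank.
The known cells in column 5 total 39, leaving 44 − 39 = 5 for the blank.
The known cells in row 3 total 35, leaving 44 − 35 = 9 for the blank.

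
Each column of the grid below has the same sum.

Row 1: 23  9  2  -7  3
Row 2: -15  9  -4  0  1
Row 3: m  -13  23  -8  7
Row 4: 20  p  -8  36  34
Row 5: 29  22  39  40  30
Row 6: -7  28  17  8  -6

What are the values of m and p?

m = 19, p = 14

Column 4 sums to 69 and so does column 5; that's the common total.
In column 1 the known cells total 50, leaving 69 − 50 = 19.
In column 2 the known cells total 55, leaving 69 − 55 = 14.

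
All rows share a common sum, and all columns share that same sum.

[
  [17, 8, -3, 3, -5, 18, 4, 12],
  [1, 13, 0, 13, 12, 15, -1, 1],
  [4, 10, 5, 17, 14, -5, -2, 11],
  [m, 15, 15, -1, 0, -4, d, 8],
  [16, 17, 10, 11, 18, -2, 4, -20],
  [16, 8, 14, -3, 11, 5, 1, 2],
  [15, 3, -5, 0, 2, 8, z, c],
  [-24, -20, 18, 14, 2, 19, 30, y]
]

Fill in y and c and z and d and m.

Rows 1 and 2 both sum to 54, so that's the common total.
Row 8: -24 − 20 + 18 + 14 + 2 + 19 + 30 = 39, so its missing entry is 54 − 39 = 15.
Column 1: 17 + 1 + 4 + 16 + 16 + 15 − 24 = 45, so its missing entry is 54 − 45 = 9.
Column 8: 12 + 1 + 11 + 8 − 20 + 2 + 15 = 29, so its missing entry is 54 − 29 = 25.
Row 4: 9 + 15 + 15 − 1 + 0 − 4 + 8 = 42, so its missing entry is 54 − 42 = 12.
Row 7: 15 + 3 − 5 + 0 + 2 + 8 + 25 = 48, so its missing entry is 54 − 48 = 6.

y = 15, c = 25, z = 6, d = 12, m = 9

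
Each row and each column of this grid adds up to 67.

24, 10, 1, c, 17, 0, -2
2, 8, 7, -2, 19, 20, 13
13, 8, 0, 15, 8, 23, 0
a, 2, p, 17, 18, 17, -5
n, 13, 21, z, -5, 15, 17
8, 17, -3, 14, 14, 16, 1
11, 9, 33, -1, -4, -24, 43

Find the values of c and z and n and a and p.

c = 17, z = 7, n = -1, a = 10, p = 8

Row 1: 24 + 10 + 1 + 17 + 0 − 2 = 50, so its missing entry is 67 − 50 = 17.
Column 4: 17 − 2 + 15 + 17 + 14 − 1 = 60, so its missing entry is 67 − 60 = 7.
Row 5: 13 + 21 + 7 − 5 + 15 + 17 = 68, so its missing entry is 67 − 68 = -1.
Column 1: 24 + 2 + 13 − 1 + 8 + 11 = 57, so its missing entry is 67 − 57 = 10.
Row 4: 10 + 2 + 17 + 18 + 17 − 5 = 59, so its missing entry is 67 − 59 = 8.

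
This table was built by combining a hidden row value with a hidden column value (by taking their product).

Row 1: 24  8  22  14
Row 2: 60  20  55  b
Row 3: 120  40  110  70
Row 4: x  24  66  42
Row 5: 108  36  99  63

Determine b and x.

b = 35, x = 72

Each row is a constant multiple of every other row — this is a multiplication table with the headers hidden.
Row 2 is 55/22 = 5/2 times row 1, so its entry in column 4 is 14 × 5/2 = 35.
Row 4 is 66/22 = 3/1 times row 1, so its entry in column 1 is 24 × 3/1 = 72.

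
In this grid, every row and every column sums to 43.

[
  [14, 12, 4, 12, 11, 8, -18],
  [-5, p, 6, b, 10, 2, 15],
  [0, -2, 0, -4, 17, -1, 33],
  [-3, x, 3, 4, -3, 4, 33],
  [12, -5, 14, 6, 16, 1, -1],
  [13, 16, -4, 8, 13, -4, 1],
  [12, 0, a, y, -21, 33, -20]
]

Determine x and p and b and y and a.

x = 5, p = 17, b = -2, y = 19, a = 20

Column 3 has 4 + 6 + 0 + 3 + 14 − 4 = 23; the blank must be 43 − 23 = 20.
Row 4 has -3 + 3 + 4 − 3 + 4 + 33 = 38; the blank must be 43 − 38 = 5.
Column 2 has 12 − 2 + 5 − 5 + 16 + 0 = 26; the blank must be 43 − 26 = 17.
Row 7 has 12 + 0 + 20 − 21 + 33 − 20 = 24; the blank must be 43 − 24 = 19.
Row 2 has -5 + 17 + 6 + 10 + 2 + 15 = 45; the blank must be 43 − 45 = -2.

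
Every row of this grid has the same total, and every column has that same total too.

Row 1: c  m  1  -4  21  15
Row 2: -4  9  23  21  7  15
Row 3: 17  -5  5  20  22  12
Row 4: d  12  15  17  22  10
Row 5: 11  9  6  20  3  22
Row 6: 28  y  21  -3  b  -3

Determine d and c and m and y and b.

d = -5, c = 24, m = 14, y = 32, b = -4

Rows 2 and 3 both sum to 71, so that's the common total.
Column 5: 21 + 7 + 22 + 22 + 3 = 75, so its missing entry is 71 − 75 = -4.
Row 6: 28 + 21 − 3 − 4 − 3 = 39, so its missing entry is 71 − 39 = 32.
Column 2: 9 − 5 + 12 + 9 + 32 = 57, so its missing entry is 71 − 57 = 14.
Row 1: 14 + 1 − 4 + 21 + 15 = 47, so its missing entry is 71 − 47 = 24.
Row 4: 12 + 15 + 17 + 22 + 10 = 76, so its missing entry is 71 − 76 = -5.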